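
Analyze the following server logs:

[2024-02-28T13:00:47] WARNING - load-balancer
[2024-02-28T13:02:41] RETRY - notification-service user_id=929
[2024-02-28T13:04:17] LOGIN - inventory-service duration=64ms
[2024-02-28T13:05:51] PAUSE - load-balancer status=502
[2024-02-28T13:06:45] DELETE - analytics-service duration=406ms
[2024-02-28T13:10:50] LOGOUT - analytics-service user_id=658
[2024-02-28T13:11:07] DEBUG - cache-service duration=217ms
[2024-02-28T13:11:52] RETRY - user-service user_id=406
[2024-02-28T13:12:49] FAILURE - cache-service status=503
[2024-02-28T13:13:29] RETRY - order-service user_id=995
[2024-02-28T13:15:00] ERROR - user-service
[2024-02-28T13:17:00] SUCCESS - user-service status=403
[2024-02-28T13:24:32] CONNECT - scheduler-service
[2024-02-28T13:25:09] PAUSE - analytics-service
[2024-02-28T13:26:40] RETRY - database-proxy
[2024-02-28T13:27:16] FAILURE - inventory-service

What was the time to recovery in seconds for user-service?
120

To calculate recovery time:

1. Find ERROR event for user-service: 2024-02-28T13:15:00
2. Find next SUCCESS event for user-service: 2024-02-28T13:17:00
3. Recovery time: 2024-02-28T13:17:00 - 2024-02-28T13:15:00 = 120 seconds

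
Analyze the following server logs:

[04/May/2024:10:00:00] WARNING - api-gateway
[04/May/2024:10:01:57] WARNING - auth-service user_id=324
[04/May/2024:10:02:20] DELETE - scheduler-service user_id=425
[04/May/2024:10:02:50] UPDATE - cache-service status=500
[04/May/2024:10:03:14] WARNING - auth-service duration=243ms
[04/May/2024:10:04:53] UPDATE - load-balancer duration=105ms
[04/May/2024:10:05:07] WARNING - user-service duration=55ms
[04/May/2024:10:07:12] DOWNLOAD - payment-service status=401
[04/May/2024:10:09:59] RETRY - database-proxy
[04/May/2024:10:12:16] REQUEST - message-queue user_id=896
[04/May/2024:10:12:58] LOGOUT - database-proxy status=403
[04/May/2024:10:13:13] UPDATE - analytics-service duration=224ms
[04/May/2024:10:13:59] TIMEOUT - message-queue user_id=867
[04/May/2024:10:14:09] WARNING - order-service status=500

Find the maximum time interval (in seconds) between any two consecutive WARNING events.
542

To find the longest gap:

1. Extract all WARNING events in chronological order
2. Calculate time differences between consecutive events
3. Find the maximum difference
4. Longest gap: 542 seconds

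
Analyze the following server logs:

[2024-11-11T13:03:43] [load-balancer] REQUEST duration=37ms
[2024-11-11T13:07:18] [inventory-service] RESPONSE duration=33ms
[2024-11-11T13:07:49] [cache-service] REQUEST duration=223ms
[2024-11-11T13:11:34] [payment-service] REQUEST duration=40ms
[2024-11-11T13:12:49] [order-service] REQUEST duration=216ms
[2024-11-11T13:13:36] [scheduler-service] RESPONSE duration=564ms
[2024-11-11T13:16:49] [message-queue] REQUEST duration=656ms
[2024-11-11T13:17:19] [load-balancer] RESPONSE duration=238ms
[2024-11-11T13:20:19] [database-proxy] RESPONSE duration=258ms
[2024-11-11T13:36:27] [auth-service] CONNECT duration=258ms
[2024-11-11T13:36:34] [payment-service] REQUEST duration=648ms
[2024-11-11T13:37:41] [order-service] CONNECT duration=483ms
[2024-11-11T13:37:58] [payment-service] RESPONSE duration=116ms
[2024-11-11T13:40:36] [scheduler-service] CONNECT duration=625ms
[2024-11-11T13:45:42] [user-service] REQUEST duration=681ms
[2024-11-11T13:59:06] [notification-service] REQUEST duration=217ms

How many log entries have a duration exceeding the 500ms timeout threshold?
5

To count timeouts:

1. Threshold: 500ms
2. Extract duration from each log entry
3. Count entries where duration > 500
4. Timeout count: 5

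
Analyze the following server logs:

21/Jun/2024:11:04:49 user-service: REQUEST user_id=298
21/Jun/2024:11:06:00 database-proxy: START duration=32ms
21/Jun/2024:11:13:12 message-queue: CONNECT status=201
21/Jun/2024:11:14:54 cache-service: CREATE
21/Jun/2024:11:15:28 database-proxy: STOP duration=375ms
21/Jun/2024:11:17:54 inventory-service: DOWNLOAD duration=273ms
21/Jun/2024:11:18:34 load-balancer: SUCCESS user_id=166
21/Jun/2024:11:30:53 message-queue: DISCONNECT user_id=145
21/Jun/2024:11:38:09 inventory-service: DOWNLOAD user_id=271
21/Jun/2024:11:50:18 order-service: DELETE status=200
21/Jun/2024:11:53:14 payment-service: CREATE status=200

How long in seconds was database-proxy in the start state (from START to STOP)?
568

To calculate state duration:

1. Find START event for database-proxy: 21/Jun/2024:11:06:00
2. Find STOP event for database-proxy: 21/Jun/2024:11:15:28
3. Calculate duration: 21/Jun/2024:11:15:28 - 21/Jun/2024:11:06:00 = 568 seconds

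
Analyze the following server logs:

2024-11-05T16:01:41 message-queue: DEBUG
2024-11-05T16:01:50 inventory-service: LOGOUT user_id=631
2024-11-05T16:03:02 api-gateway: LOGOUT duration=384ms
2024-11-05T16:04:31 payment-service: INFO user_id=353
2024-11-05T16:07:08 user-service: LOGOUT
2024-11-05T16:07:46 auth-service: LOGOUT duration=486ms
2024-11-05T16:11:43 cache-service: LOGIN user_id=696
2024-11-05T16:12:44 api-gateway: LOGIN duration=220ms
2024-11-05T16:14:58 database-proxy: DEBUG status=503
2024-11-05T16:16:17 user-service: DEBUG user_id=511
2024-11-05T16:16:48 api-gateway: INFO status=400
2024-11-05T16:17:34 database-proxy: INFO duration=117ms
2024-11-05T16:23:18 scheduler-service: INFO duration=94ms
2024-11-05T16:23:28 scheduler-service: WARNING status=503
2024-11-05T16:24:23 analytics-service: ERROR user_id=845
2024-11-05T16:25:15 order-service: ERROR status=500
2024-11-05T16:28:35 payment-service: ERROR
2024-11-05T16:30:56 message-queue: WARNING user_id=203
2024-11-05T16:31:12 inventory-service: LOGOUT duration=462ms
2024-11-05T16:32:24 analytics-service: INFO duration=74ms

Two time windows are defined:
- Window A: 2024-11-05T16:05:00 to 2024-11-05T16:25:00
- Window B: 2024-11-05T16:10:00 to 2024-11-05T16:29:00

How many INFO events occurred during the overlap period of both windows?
3

To find overlap events:

1. Window A: 2024-11-05T16:05:00 to 2024-11-05T16:25:00
2. Window B: 2024-11-05T16:10:00 to 2024-11-05T16:29:00
3. Overlap period: 2024-11-05T16:10:00 to 2024-11-05T16:25:00
4. Count INFO events in overlap: 3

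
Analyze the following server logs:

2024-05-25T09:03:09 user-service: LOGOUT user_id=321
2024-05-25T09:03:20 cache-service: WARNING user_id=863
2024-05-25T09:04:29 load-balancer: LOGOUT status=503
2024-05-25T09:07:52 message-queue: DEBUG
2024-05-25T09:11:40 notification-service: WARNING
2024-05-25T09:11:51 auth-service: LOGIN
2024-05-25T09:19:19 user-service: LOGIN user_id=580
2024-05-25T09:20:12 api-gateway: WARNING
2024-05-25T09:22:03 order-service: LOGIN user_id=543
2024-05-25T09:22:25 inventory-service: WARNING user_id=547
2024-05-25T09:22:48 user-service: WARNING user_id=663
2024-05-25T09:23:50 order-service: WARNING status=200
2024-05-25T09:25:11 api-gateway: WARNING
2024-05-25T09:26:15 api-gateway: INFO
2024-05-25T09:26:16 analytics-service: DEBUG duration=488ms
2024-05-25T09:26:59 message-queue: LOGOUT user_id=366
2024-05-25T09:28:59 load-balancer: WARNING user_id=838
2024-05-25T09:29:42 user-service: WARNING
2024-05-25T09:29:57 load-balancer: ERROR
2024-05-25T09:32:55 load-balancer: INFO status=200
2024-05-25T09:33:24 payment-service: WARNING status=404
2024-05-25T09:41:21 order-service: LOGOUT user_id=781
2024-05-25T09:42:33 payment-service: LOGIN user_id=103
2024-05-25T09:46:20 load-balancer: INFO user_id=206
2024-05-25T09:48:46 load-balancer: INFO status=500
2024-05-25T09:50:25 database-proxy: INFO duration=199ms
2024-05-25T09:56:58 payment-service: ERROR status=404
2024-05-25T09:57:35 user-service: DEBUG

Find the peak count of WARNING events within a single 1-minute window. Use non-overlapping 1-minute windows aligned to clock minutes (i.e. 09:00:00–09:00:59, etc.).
2

To find the burst window:

1. Divide the log period into non-overlapping 1-minute windows starting at 09:00
2. Count WARNING events in each window
3. Find the window with maximum count
4. Maximum events in a window: 2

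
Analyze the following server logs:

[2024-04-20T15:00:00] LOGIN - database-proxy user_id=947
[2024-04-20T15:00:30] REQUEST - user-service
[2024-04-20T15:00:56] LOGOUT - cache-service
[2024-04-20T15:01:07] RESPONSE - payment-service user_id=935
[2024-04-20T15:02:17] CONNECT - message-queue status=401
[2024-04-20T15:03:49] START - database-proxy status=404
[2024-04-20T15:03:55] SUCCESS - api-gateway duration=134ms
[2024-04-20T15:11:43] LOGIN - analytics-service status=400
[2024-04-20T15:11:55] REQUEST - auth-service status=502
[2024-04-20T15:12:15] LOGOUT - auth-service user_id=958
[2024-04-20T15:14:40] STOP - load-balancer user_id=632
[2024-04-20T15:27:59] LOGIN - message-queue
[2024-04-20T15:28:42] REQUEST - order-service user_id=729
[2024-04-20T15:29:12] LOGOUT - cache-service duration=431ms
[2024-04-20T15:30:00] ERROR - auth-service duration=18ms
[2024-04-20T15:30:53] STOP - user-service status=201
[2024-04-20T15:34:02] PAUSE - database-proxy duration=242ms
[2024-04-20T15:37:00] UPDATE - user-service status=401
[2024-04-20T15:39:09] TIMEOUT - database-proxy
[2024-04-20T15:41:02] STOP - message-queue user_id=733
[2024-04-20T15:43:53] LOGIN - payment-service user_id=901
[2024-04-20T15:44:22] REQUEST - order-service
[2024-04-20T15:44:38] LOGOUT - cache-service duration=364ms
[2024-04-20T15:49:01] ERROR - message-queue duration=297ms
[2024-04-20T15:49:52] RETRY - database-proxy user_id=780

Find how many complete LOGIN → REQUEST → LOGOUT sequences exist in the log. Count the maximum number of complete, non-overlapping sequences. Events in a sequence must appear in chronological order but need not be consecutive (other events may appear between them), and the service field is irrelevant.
4

To count sequences:

1. Look for pattern: LOGIN → REQUEST → LOGOUT
2. Greedily scan the log in chronological order, matching each sequence element in turn (ignoring service)
3. Each time the full pattern completes, increment the count and restart matching from the next event
4. Complete non-overlapping sequences found: 4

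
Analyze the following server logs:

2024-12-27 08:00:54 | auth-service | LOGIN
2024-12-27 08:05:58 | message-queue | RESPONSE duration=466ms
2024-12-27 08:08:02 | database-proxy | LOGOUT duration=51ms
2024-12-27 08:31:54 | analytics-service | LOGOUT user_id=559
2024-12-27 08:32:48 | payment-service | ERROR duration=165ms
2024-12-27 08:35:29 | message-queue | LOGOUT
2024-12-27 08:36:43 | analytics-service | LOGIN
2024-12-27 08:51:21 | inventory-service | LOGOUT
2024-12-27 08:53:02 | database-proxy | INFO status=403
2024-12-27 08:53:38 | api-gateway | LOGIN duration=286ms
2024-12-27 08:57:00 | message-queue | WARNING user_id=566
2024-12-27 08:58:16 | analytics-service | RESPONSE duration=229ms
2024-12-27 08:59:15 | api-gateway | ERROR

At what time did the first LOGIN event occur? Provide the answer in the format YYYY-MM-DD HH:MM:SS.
2024-12-27 08:00:54

To find the first event:

1. Filter for all LOGIN events
2. Sort by timestamp
3. Select the first one
4. Timestamp: 2024-12-27 08:00:54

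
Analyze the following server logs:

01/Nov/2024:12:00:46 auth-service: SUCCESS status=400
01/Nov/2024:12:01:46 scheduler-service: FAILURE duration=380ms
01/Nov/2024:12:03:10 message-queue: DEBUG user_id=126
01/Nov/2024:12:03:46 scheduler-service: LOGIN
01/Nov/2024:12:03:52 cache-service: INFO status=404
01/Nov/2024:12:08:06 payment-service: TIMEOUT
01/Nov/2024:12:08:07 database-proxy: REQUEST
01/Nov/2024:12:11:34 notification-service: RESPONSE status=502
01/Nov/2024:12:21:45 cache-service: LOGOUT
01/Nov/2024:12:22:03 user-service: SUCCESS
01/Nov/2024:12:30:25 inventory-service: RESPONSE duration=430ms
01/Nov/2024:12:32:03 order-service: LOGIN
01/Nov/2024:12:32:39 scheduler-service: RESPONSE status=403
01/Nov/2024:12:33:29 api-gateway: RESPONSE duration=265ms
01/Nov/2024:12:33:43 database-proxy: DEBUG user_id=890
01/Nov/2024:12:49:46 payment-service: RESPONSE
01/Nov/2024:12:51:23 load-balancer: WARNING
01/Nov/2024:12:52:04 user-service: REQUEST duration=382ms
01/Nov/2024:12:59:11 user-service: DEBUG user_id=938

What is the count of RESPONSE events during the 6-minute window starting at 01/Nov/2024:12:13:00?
0

To count events in the time window:

1. Window boundaries: 01/Nov/2024:12:13:00 to 01/Nov/2024:12:19:00
2. Filter for RESPONSE events within this window
3. Count matching events: 0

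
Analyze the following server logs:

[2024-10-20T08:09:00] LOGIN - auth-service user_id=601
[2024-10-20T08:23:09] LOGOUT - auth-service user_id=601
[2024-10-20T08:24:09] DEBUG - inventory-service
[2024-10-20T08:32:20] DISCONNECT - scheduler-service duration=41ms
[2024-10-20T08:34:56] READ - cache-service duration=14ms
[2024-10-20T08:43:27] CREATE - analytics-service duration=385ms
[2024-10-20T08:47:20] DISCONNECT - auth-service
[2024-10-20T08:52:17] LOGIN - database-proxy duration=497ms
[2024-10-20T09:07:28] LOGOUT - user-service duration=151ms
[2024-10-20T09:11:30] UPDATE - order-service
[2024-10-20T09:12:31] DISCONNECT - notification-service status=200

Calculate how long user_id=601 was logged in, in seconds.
849

To calculate session duration:

1. Find LOGIN event for user_id=601: 2024-10-20T08:09:00
2. Find LOGOUT event for user_id=601: 2024-10-20T08:23:09
3. Session duration: 2024-10-20T08:23:09 - 2024-10-20T08:09:00 = 849 seconds (14 minutes)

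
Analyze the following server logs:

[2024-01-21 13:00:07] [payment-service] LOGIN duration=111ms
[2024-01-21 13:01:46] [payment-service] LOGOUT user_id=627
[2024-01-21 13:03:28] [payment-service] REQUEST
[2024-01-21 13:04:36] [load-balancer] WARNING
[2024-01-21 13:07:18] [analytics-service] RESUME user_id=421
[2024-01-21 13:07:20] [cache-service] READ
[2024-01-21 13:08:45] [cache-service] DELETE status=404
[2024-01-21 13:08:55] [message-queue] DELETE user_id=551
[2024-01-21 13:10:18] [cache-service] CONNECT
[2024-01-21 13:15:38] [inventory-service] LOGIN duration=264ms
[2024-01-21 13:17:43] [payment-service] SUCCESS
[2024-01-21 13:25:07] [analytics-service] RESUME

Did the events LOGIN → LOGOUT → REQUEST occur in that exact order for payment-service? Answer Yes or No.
Yes

To verify sequence order:

1. Find all events in sequence LOGIN → LOGOUT → REQUEST for payment-service
2. Extract their timestamps
3. Check if timestamps are in ascending order
4. Result: Yes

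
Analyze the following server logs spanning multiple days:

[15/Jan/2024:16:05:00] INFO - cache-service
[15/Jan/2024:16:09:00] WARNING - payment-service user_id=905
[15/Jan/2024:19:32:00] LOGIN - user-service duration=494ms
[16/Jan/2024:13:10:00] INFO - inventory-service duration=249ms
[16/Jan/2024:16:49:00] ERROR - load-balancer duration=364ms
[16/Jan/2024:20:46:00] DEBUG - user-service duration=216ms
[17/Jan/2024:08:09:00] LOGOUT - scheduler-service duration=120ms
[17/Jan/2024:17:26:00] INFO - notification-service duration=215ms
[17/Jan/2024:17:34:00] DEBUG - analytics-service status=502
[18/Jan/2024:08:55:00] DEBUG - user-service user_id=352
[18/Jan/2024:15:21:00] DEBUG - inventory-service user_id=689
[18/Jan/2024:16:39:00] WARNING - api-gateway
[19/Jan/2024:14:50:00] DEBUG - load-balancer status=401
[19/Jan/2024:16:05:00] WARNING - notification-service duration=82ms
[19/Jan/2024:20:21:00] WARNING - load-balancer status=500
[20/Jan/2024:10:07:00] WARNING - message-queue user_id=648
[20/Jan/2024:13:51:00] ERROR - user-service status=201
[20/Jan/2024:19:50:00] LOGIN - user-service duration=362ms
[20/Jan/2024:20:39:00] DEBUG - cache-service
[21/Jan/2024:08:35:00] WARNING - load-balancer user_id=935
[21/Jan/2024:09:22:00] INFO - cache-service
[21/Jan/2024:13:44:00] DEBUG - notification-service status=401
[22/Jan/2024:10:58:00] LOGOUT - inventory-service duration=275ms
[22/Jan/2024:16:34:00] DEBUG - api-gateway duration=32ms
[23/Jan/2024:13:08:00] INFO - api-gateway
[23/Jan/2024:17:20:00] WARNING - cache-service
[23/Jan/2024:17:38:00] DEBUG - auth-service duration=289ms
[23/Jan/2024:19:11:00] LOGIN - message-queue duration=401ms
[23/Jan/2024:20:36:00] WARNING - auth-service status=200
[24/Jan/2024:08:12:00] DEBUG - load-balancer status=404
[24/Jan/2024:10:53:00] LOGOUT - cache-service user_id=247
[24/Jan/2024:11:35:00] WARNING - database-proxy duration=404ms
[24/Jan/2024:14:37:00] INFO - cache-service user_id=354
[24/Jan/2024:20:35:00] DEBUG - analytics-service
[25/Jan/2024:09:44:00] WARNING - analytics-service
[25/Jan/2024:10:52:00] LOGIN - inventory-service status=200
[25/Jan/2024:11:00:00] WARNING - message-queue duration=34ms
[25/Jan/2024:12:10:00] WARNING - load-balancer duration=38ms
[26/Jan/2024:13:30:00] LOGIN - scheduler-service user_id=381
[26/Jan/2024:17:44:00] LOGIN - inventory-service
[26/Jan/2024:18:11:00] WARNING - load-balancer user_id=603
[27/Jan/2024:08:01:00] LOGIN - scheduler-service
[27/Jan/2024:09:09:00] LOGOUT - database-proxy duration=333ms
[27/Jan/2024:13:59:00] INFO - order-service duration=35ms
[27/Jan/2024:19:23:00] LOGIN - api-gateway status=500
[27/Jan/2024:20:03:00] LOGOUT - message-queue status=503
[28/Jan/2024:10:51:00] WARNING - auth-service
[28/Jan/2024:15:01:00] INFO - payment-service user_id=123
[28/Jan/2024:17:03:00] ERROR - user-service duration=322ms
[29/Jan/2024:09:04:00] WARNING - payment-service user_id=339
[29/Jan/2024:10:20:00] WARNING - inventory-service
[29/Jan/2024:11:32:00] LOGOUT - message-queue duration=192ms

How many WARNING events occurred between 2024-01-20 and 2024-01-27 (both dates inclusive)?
9

To filter by date range:

1. Date range: 2024-01-20 through 2024-01-27, both dates inclusive
2. Filter for WARNING events whose date falls in this range
3. Count matching events: 9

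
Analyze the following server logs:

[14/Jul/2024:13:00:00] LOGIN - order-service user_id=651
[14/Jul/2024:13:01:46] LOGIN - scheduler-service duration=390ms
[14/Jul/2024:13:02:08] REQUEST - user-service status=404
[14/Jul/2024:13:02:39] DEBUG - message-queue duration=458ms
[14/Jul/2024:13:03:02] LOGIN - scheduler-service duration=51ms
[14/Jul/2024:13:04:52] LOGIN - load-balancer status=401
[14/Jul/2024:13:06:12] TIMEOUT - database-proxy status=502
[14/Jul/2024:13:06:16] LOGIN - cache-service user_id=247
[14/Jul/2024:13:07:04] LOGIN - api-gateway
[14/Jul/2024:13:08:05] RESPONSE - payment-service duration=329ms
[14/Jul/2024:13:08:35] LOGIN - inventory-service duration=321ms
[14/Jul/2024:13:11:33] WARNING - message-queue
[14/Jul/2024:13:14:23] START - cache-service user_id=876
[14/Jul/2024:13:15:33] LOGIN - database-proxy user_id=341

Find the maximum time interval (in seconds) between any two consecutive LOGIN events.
418

To find the longest gap:

1. Extract all LOGIN events in chronological order
2. Calculate time differences between consecutive events
3. Find the maximum difference
4. Longest gap: 418 seconds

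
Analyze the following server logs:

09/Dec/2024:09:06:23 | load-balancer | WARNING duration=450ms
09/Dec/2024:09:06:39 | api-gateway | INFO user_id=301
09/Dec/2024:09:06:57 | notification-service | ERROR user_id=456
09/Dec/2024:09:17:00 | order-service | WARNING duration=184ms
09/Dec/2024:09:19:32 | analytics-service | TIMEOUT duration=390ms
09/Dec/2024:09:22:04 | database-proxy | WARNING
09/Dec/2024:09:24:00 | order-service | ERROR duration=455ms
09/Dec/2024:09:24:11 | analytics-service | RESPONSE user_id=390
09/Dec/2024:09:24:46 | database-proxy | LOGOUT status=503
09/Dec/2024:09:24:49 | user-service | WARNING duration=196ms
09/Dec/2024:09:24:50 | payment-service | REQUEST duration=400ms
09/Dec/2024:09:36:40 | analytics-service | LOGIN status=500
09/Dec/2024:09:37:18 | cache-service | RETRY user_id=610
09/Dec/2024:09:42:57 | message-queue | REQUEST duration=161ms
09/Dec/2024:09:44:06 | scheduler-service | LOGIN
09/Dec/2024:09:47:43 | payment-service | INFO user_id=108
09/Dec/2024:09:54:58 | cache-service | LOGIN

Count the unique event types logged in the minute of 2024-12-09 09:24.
5

To count unique event types:

1. Filter events in the minute starting at 2024-12-09 09:24
2. Extract event types from matching entries
3. Count unique types: 5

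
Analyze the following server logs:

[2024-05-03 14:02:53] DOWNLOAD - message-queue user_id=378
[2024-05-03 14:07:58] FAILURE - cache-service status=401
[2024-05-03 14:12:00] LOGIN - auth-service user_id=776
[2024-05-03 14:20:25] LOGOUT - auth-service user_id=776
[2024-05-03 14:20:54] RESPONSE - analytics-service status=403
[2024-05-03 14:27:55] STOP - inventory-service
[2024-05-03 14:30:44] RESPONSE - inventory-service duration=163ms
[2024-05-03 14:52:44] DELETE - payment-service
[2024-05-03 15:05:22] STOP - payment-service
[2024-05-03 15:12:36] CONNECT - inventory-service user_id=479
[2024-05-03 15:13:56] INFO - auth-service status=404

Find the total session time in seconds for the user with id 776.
505

To calculate session duration:

1. Find LOGIN event for user_id=776: 2024-05-03 14:12:00
2. Find LOGOUT event for user_id=776: 2024-05-03 14:20:25
3. Session duration: 2024-05-03 14:20:25 - 2024-05-03 14:12:00 = 505 seconds (8 minutes)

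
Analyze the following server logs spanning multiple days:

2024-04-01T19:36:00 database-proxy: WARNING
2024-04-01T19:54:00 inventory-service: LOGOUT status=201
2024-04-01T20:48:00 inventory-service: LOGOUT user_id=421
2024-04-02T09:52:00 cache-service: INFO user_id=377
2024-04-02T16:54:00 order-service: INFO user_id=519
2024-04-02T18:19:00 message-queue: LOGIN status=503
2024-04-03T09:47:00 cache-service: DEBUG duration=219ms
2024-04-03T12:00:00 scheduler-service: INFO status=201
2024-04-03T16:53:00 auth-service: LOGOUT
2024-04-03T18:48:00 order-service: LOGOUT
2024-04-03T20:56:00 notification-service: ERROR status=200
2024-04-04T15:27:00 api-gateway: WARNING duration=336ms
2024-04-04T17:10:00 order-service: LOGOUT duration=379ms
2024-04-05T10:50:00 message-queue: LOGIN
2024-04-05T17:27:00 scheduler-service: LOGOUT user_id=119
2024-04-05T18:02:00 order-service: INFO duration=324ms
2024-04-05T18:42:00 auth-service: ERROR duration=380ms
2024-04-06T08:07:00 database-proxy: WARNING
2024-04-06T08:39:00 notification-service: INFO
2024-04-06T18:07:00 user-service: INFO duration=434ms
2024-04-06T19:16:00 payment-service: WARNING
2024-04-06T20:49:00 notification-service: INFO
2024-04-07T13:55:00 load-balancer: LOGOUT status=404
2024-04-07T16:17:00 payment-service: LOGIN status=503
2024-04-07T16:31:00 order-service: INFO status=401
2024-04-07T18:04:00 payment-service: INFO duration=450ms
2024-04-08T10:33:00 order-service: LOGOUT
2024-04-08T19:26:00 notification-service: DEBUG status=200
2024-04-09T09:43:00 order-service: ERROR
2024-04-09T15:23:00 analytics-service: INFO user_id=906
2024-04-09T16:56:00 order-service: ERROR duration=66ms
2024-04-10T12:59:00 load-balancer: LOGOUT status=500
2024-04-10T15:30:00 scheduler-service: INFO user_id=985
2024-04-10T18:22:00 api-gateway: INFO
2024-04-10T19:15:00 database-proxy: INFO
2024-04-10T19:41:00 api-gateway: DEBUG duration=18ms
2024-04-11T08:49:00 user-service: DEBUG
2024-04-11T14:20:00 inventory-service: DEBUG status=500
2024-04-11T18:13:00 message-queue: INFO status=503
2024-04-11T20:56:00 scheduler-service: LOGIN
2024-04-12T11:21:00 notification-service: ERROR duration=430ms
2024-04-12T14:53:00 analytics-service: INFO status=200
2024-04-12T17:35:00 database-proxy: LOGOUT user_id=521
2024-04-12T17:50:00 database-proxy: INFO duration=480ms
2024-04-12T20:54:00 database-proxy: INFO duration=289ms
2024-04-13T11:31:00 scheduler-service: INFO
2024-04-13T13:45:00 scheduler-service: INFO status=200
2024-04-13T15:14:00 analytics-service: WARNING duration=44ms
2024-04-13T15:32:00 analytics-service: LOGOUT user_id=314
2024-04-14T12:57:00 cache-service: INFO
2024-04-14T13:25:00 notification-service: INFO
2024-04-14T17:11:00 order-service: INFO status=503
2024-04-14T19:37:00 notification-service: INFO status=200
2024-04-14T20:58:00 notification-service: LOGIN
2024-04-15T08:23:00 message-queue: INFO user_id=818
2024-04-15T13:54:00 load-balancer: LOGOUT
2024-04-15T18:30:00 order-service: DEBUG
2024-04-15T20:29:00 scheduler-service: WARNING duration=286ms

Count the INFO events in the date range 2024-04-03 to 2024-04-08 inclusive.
7

To filter by date range:

1. Date range: 2024-04-03 through 2024-04-08, both dates inclusive
2. Filter for INFO events whose date falls in this range
3. Count matching events: 7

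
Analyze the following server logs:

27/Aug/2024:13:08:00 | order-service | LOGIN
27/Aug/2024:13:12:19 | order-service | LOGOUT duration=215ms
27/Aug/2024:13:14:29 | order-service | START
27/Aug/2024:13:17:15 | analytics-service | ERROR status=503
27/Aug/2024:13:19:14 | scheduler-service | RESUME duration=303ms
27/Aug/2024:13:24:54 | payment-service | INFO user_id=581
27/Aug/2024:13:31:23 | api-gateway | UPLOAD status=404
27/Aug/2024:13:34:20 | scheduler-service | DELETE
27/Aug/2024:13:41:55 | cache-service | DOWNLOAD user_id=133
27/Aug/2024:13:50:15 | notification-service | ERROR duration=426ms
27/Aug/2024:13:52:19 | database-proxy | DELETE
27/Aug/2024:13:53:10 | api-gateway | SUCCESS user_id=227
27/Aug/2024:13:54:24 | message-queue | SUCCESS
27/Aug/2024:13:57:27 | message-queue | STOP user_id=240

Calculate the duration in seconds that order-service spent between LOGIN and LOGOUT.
259

To calculate state duration:

1. Find LOGIN event for order-service: 27/Aug/2024:13:08:00
2. Find LOGOUT event for order-service: 27/Aug/2024:13:12:19
3. Calculate duration: 27/Aug/2024:13:12:19 - 27/Aug/2024:13:08:00 = 259 seconds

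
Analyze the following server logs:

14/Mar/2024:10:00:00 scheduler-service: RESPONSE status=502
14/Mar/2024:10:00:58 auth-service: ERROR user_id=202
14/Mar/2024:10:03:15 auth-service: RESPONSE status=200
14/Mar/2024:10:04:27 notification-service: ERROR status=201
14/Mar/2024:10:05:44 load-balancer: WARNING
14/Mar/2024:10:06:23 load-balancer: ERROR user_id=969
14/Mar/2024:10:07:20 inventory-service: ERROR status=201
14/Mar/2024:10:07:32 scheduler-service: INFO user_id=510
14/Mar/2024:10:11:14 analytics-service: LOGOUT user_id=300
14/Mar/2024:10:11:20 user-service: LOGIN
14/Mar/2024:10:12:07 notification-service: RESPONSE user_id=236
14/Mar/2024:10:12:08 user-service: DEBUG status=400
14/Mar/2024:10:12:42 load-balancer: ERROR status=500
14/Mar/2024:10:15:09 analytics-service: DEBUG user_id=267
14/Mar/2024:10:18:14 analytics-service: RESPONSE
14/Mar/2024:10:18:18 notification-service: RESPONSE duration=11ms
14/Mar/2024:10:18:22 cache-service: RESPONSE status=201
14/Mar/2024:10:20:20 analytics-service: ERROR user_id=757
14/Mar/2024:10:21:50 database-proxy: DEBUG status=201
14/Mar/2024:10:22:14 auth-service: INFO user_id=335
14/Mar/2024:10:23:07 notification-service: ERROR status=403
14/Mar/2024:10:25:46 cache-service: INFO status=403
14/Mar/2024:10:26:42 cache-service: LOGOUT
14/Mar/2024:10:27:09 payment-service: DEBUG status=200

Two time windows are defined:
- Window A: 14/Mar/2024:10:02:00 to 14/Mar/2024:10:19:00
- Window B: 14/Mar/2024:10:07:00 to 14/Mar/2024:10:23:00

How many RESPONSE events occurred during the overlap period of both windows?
4

To find overlap events:

1. Window A: 14/Mar/2024:10:02:00 to 14/Mar/2024:10:19:00
2. Window B: 14/Mar/2024:10:07:00 to 14/Mar/2024:10:23:00
3. Overlap period: 14/Mar/2024:10:07:00 to 14/Mar/2024:10:19:00
4. Count RESPONSE events in overlap: 4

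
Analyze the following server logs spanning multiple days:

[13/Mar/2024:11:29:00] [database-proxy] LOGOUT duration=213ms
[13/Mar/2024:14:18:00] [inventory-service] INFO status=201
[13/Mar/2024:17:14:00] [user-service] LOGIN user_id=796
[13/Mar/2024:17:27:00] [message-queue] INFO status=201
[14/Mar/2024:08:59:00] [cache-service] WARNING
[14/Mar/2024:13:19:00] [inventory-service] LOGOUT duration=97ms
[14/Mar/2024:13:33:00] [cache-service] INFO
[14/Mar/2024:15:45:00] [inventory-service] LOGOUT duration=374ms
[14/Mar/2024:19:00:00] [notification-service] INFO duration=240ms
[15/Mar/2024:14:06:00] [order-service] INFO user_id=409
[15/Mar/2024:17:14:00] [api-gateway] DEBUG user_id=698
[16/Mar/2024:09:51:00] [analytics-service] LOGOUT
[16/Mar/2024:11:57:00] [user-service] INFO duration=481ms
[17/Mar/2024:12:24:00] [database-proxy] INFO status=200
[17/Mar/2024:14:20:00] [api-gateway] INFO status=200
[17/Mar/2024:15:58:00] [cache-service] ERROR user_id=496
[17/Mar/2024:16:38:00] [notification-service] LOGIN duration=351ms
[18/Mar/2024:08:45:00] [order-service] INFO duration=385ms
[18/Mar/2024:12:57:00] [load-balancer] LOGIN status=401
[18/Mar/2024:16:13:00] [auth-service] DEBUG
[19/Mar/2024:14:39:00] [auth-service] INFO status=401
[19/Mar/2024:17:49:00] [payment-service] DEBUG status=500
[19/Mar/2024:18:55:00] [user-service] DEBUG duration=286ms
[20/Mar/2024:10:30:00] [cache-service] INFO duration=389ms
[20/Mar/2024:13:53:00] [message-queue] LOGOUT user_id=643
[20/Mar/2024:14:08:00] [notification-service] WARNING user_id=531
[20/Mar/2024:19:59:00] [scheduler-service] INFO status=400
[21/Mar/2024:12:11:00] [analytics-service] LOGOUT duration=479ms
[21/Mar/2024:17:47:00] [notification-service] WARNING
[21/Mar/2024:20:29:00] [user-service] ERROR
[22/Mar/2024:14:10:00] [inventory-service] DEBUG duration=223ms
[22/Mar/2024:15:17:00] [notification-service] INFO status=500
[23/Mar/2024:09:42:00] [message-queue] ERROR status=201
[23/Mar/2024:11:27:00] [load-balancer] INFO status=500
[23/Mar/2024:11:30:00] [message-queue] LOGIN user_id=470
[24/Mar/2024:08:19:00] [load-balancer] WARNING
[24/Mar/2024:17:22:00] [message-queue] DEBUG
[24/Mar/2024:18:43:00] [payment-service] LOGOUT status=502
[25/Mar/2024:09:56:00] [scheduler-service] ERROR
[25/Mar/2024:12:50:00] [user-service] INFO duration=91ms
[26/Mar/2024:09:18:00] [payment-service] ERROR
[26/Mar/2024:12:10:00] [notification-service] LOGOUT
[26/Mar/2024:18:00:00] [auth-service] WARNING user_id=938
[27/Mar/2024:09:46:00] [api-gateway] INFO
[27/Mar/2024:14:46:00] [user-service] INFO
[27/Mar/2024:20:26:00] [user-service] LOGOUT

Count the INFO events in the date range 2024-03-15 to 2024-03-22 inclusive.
9

To filter by date range:

1. Date range: 2024-03-15 through 2024-03-22, both dates inclusive
2. Filter for INFO events whose date falls in this range
3. Count matching events: 9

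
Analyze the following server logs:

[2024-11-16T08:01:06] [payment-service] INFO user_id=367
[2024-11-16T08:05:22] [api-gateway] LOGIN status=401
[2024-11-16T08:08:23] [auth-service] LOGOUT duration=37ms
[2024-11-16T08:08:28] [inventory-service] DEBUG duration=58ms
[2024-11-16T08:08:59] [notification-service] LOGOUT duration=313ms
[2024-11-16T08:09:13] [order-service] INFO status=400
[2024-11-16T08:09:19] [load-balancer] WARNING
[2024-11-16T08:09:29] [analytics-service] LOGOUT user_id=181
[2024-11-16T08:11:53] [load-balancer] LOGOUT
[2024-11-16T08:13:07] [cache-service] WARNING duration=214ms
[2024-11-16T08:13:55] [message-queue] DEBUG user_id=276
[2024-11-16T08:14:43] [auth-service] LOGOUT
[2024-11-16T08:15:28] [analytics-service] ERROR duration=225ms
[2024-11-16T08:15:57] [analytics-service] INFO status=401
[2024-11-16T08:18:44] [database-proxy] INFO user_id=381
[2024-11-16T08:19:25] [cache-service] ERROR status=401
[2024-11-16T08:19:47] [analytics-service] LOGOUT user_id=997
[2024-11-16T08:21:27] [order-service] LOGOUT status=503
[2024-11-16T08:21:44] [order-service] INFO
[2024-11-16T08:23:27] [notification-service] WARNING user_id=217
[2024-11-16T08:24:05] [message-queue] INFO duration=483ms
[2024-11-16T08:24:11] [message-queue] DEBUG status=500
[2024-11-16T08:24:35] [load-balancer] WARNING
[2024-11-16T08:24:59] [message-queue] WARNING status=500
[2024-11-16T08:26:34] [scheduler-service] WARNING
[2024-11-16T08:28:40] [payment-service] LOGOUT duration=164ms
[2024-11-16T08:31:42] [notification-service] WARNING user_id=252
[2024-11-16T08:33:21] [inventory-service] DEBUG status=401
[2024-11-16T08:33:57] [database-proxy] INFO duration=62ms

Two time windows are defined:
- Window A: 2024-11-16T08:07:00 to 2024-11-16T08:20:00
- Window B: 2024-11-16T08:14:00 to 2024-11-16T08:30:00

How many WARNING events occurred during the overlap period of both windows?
0

To find overlap events:

1. Window A: 2024-11-16T08:07:00 to 2024-11-16T08:20:00
2. Window B: 2024-11-16T08:14:00 to 2024-11-16T08:30:00
3. Overlap period: 2024-11-16T08:14:00 to 2024-11-16T08:20:00
4. Count WARNING events in overlap: 0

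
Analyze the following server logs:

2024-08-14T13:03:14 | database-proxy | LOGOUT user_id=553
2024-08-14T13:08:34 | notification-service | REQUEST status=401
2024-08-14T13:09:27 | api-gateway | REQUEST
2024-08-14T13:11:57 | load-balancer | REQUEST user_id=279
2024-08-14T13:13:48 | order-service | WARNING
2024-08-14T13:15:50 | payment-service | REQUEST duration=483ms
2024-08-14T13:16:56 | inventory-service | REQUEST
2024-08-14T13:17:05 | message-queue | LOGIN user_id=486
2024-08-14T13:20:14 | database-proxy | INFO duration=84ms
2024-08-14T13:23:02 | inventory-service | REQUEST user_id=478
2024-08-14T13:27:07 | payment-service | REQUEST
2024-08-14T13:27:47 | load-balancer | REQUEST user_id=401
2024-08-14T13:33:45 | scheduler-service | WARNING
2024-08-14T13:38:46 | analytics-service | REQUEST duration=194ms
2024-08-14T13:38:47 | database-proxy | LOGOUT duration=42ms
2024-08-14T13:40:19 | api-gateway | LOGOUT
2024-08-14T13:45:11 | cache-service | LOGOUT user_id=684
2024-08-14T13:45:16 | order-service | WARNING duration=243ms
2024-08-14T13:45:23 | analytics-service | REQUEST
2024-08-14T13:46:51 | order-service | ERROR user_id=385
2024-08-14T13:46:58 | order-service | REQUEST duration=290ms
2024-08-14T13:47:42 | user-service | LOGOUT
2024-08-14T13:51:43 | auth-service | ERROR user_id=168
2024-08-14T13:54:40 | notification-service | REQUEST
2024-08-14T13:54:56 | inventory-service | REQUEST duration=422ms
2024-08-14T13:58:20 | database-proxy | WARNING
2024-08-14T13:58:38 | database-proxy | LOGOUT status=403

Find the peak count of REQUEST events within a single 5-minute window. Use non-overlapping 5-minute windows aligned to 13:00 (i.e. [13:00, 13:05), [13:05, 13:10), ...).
2

To find the burst window:

1. Divide the log period into non-overlapping 5-minute windows starting at 13:00
2. Count REQUEST events in each window
3. Find the window with maximum count
4. Maximum events in a window: 2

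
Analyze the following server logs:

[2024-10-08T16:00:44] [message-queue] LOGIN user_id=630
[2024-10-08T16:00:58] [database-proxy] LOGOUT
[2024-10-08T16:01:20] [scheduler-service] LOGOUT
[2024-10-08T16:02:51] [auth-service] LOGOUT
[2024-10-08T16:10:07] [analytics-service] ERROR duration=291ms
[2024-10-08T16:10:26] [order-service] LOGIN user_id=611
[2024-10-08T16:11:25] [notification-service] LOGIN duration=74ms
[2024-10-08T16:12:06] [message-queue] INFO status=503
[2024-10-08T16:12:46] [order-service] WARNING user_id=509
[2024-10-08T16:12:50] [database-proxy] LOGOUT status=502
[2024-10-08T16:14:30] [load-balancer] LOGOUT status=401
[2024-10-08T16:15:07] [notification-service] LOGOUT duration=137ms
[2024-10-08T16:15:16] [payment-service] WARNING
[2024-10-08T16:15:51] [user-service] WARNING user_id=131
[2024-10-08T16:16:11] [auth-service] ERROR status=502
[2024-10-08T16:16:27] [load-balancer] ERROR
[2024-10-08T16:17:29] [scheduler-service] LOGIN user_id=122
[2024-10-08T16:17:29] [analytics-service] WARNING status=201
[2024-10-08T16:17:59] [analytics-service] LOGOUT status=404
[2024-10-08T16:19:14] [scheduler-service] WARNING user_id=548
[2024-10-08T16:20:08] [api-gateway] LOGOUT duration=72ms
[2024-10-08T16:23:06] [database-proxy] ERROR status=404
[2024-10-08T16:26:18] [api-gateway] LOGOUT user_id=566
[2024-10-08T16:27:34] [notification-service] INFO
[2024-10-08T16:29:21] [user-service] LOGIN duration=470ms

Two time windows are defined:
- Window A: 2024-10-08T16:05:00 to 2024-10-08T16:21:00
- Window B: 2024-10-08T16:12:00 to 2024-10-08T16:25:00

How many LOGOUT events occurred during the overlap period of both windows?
5

To find overlap events:

1. Window A: 2024-10-08T16:05:00 to 2024-10-08T16:21:00
2. Window B: 2024-10-08T16:12:00 to 2024-10-08T16:25:00
3. Overlap period: 2024-10-08T16:12:00 to 2024-10-08T16:21:00
4. Count LOGOUT events in overlap: 5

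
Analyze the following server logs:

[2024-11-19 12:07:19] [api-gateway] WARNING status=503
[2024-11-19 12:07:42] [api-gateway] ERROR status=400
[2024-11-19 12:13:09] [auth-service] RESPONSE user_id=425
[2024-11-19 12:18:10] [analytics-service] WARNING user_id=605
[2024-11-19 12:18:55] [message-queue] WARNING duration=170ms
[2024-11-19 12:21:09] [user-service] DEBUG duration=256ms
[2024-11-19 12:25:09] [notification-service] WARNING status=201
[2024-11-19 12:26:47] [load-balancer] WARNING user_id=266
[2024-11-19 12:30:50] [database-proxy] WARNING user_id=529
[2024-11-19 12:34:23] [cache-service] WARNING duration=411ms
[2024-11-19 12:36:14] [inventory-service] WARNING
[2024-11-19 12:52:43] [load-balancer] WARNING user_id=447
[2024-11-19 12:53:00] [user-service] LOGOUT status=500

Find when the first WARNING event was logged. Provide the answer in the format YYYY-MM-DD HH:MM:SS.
2024-11-19 12:07:19

To find the first event:

1. Filter for all WARNING events
2. Sort by timestamp
3. Select the first one
4. Timestamp: 2024-11-19 12:07:19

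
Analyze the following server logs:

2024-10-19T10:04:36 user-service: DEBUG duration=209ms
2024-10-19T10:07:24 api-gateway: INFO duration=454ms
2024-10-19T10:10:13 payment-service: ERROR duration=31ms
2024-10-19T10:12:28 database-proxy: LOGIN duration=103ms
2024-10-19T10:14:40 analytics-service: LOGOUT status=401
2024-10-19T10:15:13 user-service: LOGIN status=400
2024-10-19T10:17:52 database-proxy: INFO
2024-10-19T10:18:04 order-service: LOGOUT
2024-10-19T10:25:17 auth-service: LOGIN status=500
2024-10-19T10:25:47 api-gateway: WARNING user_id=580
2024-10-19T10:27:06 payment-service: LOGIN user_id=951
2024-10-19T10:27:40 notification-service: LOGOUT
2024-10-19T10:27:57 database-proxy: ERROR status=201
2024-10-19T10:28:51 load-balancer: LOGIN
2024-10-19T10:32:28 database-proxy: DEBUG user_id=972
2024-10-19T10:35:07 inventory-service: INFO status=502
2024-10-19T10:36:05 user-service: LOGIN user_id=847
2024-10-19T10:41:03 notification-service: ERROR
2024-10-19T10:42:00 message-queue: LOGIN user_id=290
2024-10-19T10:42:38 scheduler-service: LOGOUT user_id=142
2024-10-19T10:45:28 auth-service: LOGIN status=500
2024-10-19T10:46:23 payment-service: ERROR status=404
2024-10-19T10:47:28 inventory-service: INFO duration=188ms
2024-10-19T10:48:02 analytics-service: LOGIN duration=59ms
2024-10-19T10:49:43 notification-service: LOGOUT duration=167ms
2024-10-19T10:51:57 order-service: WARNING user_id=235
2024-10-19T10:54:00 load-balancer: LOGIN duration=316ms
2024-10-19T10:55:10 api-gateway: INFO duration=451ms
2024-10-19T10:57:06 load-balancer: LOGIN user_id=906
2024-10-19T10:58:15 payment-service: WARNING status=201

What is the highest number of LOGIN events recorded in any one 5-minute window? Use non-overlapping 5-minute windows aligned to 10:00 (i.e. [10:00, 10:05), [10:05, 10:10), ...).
3

To find the burst window:

1. Divide the log period into non-overlapping 5-minute windows starting at 10:00
2. Count LOGIN events in each window
3. Find the window with maximum count
4. Maximum events in a window: 3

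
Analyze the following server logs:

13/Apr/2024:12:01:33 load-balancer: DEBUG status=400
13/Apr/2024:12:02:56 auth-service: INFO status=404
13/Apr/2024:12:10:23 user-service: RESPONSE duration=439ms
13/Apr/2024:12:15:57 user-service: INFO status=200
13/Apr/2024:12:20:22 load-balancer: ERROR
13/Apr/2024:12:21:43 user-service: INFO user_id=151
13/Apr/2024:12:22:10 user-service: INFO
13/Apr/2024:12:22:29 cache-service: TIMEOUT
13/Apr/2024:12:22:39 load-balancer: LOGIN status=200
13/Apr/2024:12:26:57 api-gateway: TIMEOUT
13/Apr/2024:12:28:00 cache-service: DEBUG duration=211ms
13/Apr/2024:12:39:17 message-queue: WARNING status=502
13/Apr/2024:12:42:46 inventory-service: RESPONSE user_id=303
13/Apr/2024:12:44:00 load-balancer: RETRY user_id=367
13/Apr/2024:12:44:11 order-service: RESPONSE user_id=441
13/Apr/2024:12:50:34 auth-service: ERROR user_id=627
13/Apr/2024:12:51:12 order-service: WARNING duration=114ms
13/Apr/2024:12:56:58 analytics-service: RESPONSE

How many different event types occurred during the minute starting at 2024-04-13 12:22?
3

To count unique event types:

1. Filter events in the minute starting at 2024-04-13 12:22
2. Extract event types from matching entries
3. Count unique types: 3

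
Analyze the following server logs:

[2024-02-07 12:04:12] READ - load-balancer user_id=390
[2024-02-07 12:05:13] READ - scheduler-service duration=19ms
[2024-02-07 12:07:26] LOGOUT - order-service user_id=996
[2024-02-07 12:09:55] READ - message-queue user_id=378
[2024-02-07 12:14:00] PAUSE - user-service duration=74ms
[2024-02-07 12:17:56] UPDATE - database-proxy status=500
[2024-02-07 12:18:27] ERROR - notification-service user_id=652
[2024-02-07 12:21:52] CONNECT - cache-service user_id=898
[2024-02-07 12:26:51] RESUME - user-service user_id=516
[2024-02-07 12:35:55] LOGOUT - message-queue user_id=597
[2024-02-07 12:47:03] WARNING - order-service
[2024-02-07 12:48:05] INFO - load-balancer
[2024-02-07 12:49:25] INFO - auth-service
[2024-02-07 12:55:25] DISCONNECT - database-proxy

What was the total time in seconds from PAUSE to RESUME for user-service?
771

To calculate state duration:

1. Find PAUSE event for user-service: 2024-02-07 12:14:00
2. Find RESUME event for user-service: 2024-02-07 12:26:51
3. Calculate duration: 2024-02-07 12:26:51 - 2024-02-07 12:14:00 = 771 seconds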